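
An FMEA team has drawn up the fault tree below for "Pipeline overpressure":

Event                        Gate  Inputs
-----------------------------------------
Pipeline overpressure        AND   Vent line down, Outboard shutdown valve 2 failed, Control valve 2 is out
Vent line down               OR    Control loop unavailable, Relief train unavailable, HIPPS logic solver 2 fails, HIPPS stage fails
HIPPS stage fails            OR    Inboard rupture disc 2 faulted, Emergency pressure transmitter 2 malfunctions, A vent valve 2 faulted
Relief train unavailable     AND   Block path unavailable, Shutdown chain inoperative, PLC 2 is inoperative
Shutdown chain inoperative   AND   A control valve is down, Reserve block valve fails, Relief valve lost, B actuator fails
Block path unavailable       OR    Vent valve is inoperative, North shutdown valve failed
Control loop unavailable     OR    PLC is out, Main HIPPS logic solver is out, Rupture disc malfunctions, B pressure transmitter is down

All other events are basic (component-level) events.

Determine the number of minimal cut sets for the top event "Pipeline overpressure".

Control loop unavailable [OR]: union of children's cut sets → 4 cut set(s).
Block path unavailable [OR]: union of children's cut sets → 2 cut set(s).
Shutdown chain inoperative [AND]: one cut set from each child combined → 1 × 1 × 1 × 1 = 1 cut set(s).
Relief train unavailable [AND]: one cut set from each child combined → 2 × 1 × 1 = 2 cut set(s).
HIPPS stage fails [OR]: union of children's cut sets → 3 cut set(s).
Vent line down [OR]: union of children's cut sets → 10 cut set(s).
Pipeline overpressure [AND]: one cut set from each child combined → 10 × 1 × 1 = 10 cut set(s).
Minimal cut sets: {Control valve 2 is out, Outboard shutdown valve 2 failed, PLC is out}; {Control valve 2 is out, Main HIPPS logic solver is out, Outboard shutdown valve 2 failed}; {Control valve 2 is out, Outboard shutdown valve 2 failed, Rupture disc malfunctions}; {B pressure transmitter is down, Control valve 2 is out, Outboard shutdown valve 2 failed}; {A control valve is down, B actuator fails, Control valve 2 is out, Outboard shutdown valve 2 failed, PLC 2 is inoperative, Relief valve lost, Reserve block valve fails, Vent valve is inoperative}; {A control valve is down, B actuator fails, Control valve 2 is out, North shutdown valve failed, Outboard shutdown valve 2 failed, PLC 2 is inoperative, Relief valve lost, Reserve block valve fails}; {Control valve 2 is out, HIPPS logic solver 2 fails, Outboard shutdown valve 2 failed}; {Control valve 2 is out, Inboard rupture disc 2 faulted, Outboard shutdown valve 2 failed}; {Control valve 2 is out, Emergency pressure transmitter 2 malfunctions, Outboard shutdown valve 2 failed}; {A vent valve 2 faulted, Control valve 2 is out, Outboard shutdown valve 2 failed}.

10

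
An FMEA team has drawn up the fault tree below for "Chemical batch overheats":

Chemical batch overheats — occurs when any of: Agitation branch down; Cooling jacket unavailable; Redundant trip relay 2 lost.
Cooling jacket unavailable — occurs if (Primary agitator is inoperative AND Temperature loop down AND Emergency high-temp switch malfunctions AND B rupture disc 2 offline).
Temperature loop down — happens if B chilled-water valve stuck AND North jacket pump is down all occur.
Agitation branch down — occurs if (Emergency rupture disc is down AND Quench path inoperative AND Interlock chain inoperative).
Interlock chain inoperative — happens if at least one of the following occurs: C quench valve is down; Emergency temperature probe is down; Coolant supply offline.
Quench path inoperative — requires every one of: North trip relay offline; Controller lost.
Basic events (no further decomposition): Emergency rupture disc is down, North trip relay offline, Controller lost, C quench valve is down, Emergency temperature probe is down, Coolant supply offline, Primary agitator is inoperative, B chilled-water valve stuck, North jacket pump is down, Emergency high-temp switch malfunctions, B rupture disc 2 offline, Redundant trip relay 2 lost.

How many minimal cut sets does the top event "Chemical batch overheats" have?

Quench path inoperative [AND]: one cut set from each child combined → 1 × 1 = 1 cut set(s).
Interlock chain inoperative [OR]: union of children's cut sets → 3 cut set(s).
Agitation branch down [AND]: one cut set from each child combined → 1 × 1 × 3 = 3 cut set(s).
Temperature loop down [AND]: one cut set from each child combined → 1 × 1 = 1 cut set(s).
Cooling jacket unavailable [AND]: one cut set from each child combined → 1 × 1 × 1 × 1 = 1 cut set(s).
Chemical batch overheats [OR]: union of children's cut sets → 5 cut set(s).
Minimal cut sets: {C quench valve is down, Controller lost, Emergency rupture disc is down, North trip relay offline}; {Controller lost, Emergency rupture disc is down, Emergency temperature probe is down, North trip relay offline}; {Controller lost, Coolant supply offline, Emergency rupture disc is down, North trip relay offline}; {B chilled-water valve stuck, B rupture disc 2 offline, Emergency high-temp switch malfunctions, North jacket pump is down, Primary agitator is inoperative}; {Redundant trip relay 2 lost}.

5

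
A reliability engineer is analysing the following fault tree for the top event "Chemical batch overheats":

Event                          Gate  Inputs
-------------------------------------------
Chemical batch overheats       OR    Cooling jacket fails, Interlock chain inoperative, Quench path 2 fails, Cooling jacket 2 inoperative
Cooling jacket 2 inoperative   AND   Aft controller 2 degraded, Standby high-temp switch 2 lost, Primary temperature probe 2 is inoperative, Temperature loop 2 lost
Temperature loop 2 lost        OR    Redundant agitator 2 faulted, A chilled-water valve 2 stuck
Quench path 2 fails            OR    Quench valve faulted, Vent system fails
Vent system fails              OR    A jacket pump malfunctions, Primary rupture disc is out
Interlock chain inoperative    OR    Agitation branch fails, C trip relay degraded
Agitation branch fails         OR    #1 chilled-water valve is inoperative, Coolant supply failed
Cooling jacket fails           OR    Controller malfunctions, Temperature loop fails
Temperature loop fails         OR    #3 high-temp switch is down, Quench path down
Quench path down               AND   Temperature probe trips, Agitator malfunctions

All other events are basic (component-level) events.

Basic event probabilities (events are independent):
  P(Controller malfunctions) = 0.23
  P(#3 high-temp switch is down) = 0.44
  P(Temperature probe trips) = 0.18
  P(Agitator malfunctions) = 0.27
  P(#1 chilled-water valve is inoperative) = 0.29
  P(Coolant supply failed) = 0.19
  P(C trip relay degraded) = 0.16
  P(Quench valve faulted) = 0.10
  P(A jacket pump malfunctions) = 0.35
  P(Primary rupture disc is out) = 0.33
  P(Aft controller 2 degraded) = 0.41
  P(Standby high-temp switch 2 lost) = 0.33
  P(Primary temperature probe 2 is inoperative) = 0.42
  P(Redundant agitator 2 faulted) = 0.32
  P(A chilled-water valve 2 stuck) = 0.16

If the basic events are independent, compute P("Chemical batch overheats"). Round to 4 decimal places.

0.9242

P(Quench path down) [AND] = 0.18 × 0.27 = 0.048600
P(Temperature loop fails) [OR] = 1 − (1−0.44) × (1−0.048600) = 0.467216
P(Cooling jacket fails) [OR] = 1 − (1−0.23) × (1−0.467216) = 0.589756
P(Agitation branch fails) [OR] = 1 − (1−0.29) × (1−0.19) = 0.424900
P(Interlock chain inoperative) [OR] = 1 − (1−0.424900) × (1−0.16) = 0.516916
P(Vent system fails) [OR] = 1 − (1−0.35) × (1−0.33) = 0.564500
P(Quench path 2 fails) [OR] = 1 − (1−0.10) × (1−0.564500) = 0.608050
P(Temperature loop 2 lost) [OR] = 1 − (1−0.32) × (1−0.16) = 0.428800
P(Cooling jacket 2 inoperative) [AND] = 0.41 × 0.33 × 0.42 × 0.428800 = 0.024367
P(Chemical batch overheats) [OR] = 1 − (1−0.589756) × (1−0.516916) × (1−0.608050) × (1−0.024367) = 0.924215
Rounded to 4 decimal places: P(Chemical batch overheats) ≈ 0.9242.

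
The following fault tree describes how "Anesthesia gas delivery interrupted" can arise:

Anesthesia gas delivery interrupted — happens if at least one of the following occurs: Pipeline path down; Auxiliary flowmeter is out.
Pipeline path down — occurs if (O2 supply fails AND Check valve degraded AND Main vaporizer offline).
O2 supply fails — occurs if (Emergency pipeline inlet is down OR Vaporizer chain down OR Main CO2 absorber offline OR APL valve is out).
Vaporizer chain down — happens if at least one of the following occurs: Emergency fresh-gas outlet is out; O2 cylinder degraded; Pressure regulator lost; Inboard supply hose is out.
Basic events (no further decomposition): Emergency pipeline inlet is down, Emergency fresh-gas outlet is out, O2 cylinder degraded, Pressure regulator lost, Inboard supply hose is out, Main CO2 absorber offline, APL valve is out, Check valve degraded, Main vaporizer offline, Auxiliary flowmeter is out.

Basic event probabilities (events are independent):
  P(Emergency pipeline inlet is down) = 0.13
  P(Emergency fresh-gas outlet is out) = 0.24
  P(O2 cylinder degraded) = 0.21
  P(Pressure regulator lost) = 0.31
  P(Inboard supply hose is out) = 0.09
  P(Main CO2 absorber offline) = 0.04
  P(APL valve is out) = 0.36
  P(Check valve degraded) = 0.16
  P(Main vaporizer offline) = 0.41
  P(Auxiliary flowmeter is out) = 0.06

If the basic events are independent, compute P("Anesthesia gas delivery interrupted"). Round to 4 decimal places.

P(Vaporizer chain down) [OR] = 1 − (1−0.24) × (1−0.21) × (1−0.31) × (1−0.09) = 0.623009
P(O2 supply fails) [OR] = 1 − (1−0.13) × (1−0.623009) × (1−0.04) × (1−0.36) = 0.798488
P(Pipeline path down) [AND] = 0.798488 × 0.16 × 0.41 = 0.052381
P(Anesthesia gas delivery interrupted) [OR] = 1 − (1−0.052381) × (1−0.06) = 0.109238
Rounded to 4 decimal places: P(Anesthesia gas delivery interrupted) ≈ 0.1092.

0.1092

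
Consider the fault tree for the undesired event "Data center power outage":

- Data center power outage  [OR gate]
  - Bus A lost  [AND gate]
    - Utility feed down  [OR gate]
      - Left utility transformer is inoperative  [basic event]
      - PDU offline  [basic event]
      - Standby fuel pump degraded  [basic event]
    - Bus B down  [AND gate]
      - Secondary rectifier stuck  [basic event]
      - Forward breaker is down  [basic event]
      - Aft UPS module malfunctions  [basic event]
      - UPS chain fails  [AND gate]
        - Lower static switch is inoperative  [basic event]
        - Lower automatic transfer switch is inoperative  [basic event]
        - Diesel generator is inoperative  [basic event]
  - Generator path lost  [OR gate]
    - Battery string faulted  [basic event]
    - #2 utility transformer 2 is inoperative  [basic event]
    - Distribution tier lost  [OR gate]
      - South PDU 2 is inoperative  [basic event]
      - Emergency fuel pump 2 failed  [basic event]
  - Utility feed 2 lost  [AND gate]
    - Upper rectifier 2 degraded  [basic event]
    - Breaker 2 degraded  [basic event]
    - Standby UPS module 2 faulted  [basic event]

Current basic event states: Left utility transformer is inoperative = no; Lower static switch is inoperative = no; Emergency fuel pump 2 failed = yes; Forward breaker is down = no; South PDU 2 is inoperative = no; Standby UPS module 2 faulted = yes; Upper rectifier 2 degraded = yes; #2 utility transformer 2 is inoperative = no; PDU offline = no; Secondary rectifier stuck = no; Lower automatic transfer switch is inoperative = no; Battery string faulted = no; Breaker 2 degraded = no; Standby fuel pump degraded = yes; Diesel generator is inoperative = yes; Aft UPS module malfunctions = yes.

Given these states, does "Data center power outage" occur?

Yes

Utility feed down [OR]: Left utility transformer is inoperative=not, PDU offline=not, Standby fuel pump degraded=occurs → at least one input occurs → occurs.
UPS chain fails [AND]: Lower static switch is inoperative=not, Lower automatic transfer switch is inoperative=not, Diesel generator is inoperative=occurs → not all inputs occur → does not occur.
Bus B down [AND]: Secondary rectifier stuck=not, Forward breaker is down=not, Aft UPS module malfunctions=occurs, UPS chain fails=not → not all inputs occur → does not occur.
Bus A lost [AND]: Utility feed down=occurs, Bus B down=not → not all inputs occur → does not occur.
Distribution tier lost [OR]: South PDU 2 is inoperative=not, Emergency fuel pump 2 failed=occurs → at least one input occurs → occurs.
Generator path lost [OR]: Battery string faulted=not, #2 utility transformer 2 is inoperative=not, Distribution tier lost=occurs → at least one input occurs → occurs.
Utility feed 2 lost [AND]: Upper rectifier 2 degraded=occurs, Breaker 2 degraded=not, Standby UPS module 2 faulted=occurs → not all inputs occur → does not occur.
Data center power outage [OR]: Bus A lost=not, Generator path lost=occurs, Utility feed 2 lost=not → at least one input occurs → occurs.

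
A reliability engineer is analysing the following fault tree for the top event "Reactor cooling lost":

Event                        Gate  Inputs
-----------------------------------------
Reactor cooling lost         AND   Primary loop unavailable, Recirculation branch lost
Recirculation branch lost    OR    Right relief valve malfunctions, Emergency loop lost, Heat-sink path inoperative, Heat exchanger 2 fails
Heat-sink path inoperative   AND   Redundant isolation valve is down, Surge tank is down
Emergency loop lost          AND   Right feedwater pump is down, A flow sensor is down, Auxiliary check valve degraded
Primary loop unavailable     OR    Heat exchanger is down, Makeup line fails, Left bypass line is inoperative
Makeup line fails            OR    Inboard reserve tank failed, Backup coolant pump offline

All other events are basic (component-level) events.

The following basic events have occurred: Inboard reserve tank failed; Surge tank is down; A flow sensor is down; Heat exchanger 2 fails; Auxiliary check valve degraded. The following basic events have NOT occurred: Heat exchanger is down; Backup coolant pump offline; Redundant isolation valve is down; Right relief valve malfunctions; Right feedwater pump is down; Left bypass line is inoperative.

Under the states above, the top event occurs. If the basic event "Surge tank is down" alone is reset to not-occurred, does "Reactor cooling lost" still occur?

Counterfactual: set "Surge tank is down" to not occurred.
Makeup line fails [OR]: Inboard reserve tank failed=occurs, Backup coolant pump offline=not → at least one input occurs → occurs.
Primary loop unavailable [OR]: Heat exchanger is down=not, Makeup line fails=occurs, Left bypass line is inoperative=not → at least one input occurs → occurs.
Emergency loop lost [AND]: Right feedwater pump is down=not, A flow sensor is down=occurs, Auxiliary check valve degraded=occurs → not all inputs occur → does not occur.
Heat-sink path inoperative [AND]: Redundant isolation valve is down=not, Surge tank is down=not → not all inputs occur → does not occur.
Recirculation branch lost [OR]: Right relief valve malfunctions=not, Emergency loop lost=not, Heat-sink path inoperative=not, Heat exchanger 2 fails=occurs → at least one input occurs → occurs.
Reactor cooling lost [AND]: Primary loop unavailable=occurs, Recirculation branch lost=occurs → all inputs occur → occurs.

Yes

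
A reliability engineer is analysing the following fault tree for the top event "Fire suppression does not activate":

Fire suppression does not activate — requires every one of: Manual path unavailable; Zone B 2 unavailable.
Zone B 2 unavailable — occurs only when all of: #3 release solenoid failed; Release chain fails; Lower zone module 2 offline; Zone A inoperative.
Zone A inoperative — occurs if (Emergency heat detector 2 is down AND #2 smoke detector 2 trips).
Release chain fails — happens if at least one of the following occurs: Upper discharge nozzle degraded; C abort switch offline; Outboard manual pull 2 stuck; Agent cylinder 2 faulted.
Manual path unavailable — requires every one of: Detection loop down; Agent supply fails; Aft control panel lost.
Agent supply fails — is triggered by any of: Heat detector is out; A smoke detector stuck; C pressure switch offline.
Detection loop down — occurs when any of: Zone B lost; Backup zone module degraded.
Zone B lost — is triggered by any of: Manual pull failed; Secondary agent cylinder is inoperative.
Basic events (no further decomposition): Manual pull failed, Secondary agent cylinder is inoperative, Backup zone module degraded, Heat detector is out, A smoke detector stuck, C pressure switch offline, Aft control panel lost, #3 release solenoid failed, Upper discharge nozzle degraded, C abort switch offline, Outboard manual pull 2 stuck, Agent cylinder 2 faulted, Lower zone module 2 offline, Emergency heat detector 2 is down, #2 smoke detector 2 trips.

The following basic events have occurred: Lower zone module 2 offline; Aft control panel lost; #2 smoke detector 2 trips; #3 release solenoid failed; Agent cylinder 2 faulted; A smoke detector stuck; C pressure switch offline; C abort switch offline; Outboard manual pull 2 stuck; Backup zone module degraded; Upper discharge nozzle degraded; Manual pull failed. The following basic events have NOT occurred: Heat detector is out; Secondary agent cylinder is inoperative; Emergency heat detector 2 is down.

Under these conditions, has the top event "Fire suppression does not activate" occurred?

Zone B lost [OR]: Manual pull failed=occurs, Secondary agent cylinder is inoperative=not → at least one input occurs → occurs.
Detection loop down [OR]: Zone B lost=occurs, Backup zone module degraded=occurs → at least one input occurs → occurs.
Agent supply fails [OR]: Heat detector is out=not, A smoke detector stuck=occurs, C pressure switch offline=occurs → at least one input occurs → occurs.
Manual path unavailable [AND]: Detection loop down=occurs, Agent supply fails=occurs, Aft control panel lost=occurs → all inputs occur → occurs.
Release chain fails [OR]: Upper discharge nozzle degraded=occurs, C abort switch offline=occurs, Outboard manual pull 2 stuck=occurs, Agent cylinder 2 faulted=occurs → at least one input occurs → occurs.
Zone A inoperative [AND]: Emergency heat detector 2 is down=not, #2 smoke detector 2 trips=occurs → not all inputs occur → does not occur.
Zone B 2 unavailable [AND]: #3 release solenoid failed=occurs, Release chain fails=occurs, Lower zone module 2 offline=occurs, Zone A inoperative=not → not all inputs occur → does not occur.
Fire suppression does not activate [AND]: Manual path unavailable=occurs, Zone B 2 unavailable=not → not all inputs occur → does not occur.

No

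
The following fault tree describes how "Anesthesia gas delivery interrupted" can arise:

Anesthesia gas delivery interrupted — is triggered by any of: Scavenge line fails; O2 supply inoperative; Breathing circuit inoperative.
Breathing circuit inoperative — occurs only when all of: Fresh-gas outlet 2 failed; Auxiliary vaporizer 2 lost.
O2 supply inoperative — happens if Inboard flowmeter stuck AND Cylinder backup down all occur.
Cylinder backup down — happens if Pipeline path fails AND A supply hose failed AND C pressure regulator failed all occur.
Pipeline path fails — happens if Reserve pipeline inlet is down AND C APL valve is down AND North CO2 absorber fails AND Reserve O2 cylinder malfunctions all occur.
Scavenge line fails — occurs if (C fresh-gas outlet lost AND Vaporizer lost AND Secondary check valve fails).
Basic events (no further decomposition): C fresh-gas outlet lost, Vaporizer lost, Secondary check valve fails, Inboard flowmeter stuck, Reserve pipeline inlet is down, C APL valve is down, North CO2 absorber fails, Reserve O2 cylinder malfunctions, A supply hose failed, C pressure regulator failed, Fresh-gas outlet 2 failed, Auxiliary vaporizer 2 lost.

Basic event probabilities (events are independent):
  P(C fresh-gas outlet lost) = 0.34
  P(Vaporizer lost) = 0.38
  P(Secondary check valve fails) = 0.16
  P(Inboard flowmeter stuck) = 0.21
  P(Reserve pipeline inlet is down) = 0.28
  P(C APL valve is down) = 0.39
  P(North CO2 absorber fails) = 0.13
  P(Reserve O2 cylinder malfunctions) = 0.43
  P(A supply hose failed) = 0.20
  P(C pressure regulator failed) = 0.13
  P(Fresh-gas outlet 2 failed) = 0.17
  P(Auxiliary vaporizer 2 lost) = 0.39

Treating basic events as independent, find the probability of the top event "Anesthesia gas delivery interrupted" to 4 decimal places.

P(Scavenge line fails) [AND] = 0.34 × 0.38 × 0.16 = 0.020672
P(Pipeline path fails) [AND] = 0.28 × 0.39 × 0.13 × 0.43 = 0.006104
P(Cylinder backup down) [AND] = 0.006104 × 0.20 × 0.13 = 0.000159
P(O2 supply inoperative) [AND] = 0.21 × 0.000159 = 0.000033
P(Breathing circuit inoperative) [AND] = 0.17 × 0.39 = 0.066300
P(Anesthesia gas delivery interrupted) [OR] = 1 − (1−0.020672) × (1−0.000033) × (1−0.066300) = 0.085632
Rounded to 4 decimal places: P(Anesthesia gas delivery interrupted) ≈ 0.0856.

0.0856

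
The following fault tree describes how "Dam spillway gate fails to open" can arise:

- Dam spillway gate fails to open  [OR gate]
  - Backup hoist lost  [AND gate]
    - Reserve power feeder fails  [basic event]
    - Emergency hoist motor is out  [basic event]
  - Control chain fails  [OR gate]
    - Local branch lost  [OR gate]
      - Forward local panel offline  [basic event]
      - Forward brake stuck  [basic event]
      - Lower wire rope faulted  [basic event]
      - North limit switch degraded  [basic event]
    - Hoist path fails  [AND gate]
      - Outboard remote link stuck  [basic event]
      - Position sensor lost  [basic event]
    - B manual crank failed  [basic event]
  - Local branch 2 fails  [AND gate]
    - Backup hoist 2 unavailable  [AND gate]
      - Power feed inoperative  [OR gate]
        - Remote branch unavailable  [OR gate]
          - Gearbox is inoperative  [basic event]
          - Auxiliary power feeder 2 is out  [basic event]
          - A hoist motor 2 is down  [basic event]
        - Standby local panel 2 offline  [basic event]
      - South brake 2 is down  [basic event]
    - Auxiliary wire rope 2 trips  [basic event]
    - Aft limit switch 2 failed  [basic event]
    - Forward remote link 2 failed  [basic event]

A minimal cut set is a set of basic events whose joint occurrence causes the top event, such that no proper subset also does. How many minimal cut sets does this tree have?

Backup hoist lost [AND]: one cut set from each child combined → 1 × 1 = 1 cut set(s).
Local branch lost [OR]: union of children's cut sets → 4 cut set(s).
Hoist path fails [AND]: one cut set from each child combined → 1 × 1 = 1 cut set(s).
Control chain fails [OR]: union of children's cut sets → 6 cut set(s).
Remote branch unavailable [OR]: union of children's cut sets → 3 cut set(s).
Power feed inoperative [OR]: union of children's cut sets → 4 cut set(s).
Backup hoist 2 unavailable [AND]: one cut set from each child combined → 4 × 1 = 4 cut set(s).
Local branch 2 fails [AND]: one cut set from each child combined → 4 × 1 × 1 × 1 = 4 cut set(s).
Dam spillway gate fails to open [OR]: union of children's cut sets → 11 cut set(s).

11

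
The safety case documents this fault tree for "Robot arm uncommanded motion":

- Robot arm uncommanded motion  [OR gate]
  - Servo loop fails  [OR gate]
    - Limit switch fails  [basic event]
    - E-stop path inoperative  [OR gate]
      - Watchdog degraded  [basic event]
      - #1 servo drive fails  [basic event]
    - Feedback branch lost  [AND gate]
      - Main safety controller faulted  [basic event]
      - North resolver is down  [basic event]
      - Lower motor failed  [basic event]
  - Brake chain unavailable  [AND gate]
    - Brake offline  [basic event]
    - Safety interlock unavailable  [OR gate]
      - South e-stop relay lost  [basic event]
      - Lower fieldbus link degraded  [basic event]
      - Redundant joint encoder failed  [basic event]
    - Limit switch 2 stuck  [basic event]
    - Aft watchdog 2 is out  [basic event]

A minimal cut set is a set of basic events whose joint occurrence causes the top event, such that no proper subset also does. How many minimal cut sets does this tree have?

E-stop path inoperative [OR]: union of children's cut sets → 2 cut set(s).
Feedback branch lost [AND]: one cut set from each child combined → 1 × 1 × 1 = 1 cut set(s).
Servo loop fails [OR]: union of children's cut sets → 4 cut set(s).
Safety interlock unavailable [OR]: union of children's cut sets → 3 cut set(s).
Brake chain unavailable [AND]: one cut set from each child combined → 1 × 3 × 1 × 1 = 3 cut set(s).
Robot arm uncommanded motion [OR]: union of children's cut sets → 7 cut set(s).
Minimal cut sets: {Limit switch fails}; {Watchdog degraded}; {#1 servo drive fails}; {Lower motor failed, Main safety controller faulted, North resolver is down}; {Aft watchdog 2 is out, Brake offline, Limit switch 2 stuck, South e-stop relay lost}; {Aft watchdog 2 is out, Brake offline, Limit switch 2 stuck, Lower fieldbus link degraded}; {Aft watchdog 2 is out, Brake offline, Limit switch 2 stuck, Redundant joint encoder failed}.

7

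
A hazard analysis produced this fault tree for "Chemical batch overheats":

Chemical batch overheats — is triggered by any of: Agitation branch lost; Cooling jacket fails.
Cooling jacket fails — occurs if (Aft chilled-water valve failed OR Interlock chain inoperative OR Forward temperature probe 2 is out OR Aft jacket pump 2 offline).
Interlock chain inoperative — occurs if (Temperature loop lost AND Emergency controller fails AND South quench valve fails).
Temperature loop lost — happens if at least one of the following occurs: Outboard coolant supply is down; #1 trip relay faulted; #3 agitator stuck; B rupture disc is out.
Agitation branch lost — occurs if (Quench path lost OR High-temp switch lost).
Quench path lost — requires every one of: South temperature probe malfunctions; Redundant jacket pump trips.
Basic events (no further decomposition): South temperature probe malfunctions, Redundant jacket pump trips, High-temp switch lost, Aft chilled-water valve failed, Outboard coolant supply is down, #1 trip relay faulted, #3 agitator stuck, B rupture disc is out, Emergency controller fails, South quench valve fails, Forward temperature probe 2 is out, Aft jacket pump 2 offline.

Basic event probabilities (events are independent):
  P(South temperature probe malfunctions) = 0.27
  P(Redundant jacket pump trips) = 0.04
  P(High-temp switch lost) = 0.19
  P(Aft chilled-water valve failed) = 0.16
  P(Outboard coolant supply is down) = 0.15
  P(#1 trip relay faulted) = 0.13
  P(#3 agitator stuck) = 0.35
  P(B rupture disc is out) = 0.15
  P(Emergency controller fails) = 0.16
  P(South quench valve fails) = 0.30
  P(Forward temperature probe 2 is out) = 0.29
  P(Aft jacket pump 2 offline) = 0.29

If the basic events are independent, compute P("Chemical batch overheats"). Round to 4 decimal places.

P(Quench path lost) [AND] = 0.27 × 0.04 = 0.010800
P(Agitation branch lost) [OR] = 1 − (1−0.010800) × (1−0.19) = 0.198748
P(Temperature loop lost) [OR] = 1 − (1−0.15) × (1−0.13) × (1−0.35) × (1−0.15) = 0.591426
P(Interlock chain inoperative) [AND] = 0.591426 × 0.16 × 0.30 = 0.028388
P(Cooling jacket fails) [OR] = 1 − (1−0.16) × (1−0.028388) × (1−0.29) × (1−0.29) = 0.588577
P(Chemical batch overheats) [OR] = 1 − (1−0.198748) × (1−0.588577) = 0.670346
Rounded to 4 decimal places: P(Chemical batch overheats) ≈ 0.6703.

0.6703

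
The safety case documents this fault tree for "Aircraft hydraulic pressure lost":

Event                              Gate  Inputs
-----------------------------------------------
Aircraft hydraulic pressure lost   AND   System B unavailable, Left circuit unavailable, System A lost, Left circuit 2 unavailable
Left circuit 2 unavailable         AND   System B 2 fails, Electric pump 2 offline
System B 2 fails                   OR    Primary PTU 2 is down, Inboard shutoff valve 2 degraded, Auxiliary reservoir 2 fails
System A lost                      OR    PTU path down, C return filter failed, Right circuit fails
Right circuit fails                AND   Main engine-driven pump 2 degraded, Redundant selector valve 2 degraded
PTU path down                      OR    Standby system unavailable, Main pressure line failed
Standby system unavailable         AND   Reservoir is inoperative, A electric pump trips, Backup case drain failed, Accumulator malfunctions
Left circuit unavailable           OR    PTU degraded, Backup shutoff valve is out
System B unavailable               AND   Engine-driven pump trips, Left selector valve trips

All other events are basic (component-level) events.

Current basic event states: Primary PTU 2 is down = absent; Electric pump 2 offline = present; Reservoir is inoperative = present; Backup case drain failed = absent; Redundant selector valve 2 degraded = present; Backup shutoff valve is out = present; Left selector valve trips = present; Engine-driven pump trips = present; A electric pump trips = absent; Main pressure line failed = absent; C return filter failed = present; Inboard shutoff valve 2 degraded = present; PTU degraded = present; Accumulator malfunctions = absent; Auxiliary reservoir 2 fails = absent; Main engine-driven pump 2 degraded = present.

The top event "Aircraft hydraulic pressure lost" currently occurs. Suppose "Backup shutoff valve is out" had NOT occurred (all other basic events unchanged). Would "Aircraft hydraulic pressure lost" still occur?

Yes

Counterfactual: set "Backup shutoff valve is out" to not occurred.
System B unavailable [AND]: Engine-driven pump trips=occurs, Left selector valve trips=occurs → all inputs occur → occurs.
Left circuit unavailable [OR]: PTU degraded=occurs, Backup shutoff valve is out=not → at least one input occurs → occurs.
Standby system unavailable [AND]: Reservoir is inoperative=occurs, A electric pump trips=not, Backup case drain failed=not, Accumulator malfunctions=not → not all inputs occur → does not occur.
PTU path down [OR]: Standby system unavailable=not, Main pressure line failed=not → no input occurs → does not occur.
Right circuit fails [AND]: Main engine-driven pump 2 degraded=occurs, Redundant selector valve 2 degraded=occurs → all inputs occur → occurs.
System A lost [OR]: PTU path down=not, C return filter failed=occurs, Right circuit fails=occurs → at least one input occurs → occurs.
System B 2 fails [OR]: Primary PTU 2 is down=not, Inboard shutoff valve 2 degraded=occurs, Auxiliary reservoir 2 fails=not → at least one input occurs → occurs.
Left circuit 2 unavailable [AND]: System B 2 fails=occurs, Electric pump 2 offline=occurs → all inputs occur → occurs.
Aircraft hydraulic pressure lost [AND]: System B unavailable=occurs, Left circuit unavailable=occurs, System A lost=occurs, Left circuit 2 unavailable=occurs → all inputs occur → occurs.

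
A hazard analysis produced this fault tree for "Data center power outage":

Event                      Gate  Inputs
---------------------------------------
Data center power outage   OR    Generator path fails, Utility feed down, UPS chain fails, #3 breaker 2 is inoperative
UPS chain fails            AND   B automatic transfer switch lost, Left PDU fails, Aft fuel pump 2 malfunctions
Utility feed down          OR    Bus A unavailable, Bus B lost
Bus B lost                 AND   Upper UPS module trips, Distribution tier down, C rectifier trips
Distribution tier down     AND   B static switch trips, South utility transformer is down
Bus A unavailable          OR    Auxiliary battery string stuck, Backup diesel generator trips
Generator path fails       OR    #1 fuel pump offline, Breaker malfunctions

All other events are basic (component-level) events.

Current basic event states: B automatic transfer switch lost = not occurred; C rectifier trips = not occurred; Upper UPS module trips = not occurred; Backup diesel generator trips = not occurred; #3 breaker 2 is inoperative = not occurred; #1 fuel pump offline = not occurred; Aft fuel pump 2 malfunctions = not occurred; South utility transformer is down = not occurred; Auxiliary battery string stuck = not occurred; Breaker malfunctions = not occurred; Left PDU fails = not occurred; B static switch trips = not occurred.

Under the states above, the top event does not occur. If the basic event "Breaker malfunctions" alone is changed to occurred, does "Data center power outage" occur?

Yes

Counterfactual: set "Breaker malfunctions" to occurred.
Generator path fails [OR]: #1 fuel pump offline=not, Breaker malfunctions=occurs → at least one input occurs → occurs.
Bus A unavailable [OR]: Auxiliary battery string stuck=not, Backup diesel generator trips=not → no input occurs → does not occur.
Distribution tier down [AND]: B static switch trips=not, South utility transformer is down=not → not all inputs occur → does not occur.
Bus B lost [AND]: Upper UPS module trips=not, Distribution tier down=not, C rectifier trips=not → not all inputs occur → does not occur.
Utility feed down [OR]: Bus A unavailable=not, Bus B lost=not → no input occurs → does not occur.
UPS chain fails [AND]: B automatic transfer switch lost=not, Left PDU fails=not, Aft fuel pump 2 malfunctions=not → not all inputs occur → does not occur.
Data center power outage [OR]: Generator path fails=occurs, Utility feed down=not, UPS chain fails=not, #3 breaker 2 is inoperative=not → at least one input occurs → occurs.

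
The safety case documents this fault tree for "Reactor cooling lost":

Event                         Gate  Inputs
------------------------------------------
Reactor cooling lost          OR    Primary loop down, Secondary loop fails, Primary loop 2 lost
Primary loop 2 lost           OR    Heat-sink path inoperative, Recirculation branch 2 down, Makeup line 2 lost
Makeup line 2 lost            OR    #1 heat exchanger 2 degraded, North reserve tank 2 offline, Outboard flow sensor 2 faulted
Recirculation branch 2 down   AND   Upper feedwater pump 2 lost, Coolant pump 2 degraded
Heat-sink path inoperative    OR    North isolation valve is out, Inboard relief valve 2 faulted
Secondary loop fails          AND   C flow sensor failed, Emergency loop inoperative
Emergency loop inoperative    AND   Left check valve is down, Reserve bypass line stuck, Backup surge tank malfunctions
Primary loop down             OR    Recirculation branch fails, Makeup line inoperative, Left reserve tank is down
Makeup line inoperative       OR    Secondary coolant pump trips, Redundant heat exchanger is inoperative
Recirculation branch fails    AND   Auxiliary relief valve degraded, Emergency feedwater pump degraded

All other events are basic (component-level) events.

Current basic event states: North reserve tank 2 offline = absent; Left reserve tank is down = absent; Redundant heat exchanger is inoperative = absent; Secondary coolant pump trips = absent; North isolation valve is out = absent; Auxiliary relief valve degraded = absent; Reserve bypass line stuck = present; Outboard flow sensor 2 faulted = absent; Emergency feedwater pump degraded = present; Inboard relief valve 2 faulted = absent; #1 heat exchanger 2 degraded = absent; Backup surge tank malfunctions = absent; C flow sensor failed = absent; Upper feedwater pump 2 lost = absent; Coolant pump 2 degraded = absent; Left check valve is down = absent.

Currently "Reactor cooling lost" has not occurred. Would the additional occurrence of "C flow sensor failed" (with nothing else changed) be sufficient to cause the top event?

Counterfactual: set "C flow sensor failed" to occurred.
Recirculation branch fails [AND]: Auxiliary relief valve degraded=not, Emergency feedwater pump degraded=occurs → not all inputs occur → does not occur.
Makeup line inoperative [OR]: Secondary coolant pump trips=not, Redundant heat exchanger is inoperative=not → no input occurs → does not occur.
Primary loop down [OR]: Recirculation branch fails=not, Makeup line inoperative=not, Left reserve tank is down=not → no input occurs → does not occur.
Emergency loop inoperative [AND]: Left check valve is down=not, Reserve bypass line stuck=occurs, Backup surge tank malfunctions=not → not all inputs occur → does not occur.
Secondary loop fails [AND]: C flow sensor failed=occurs, Emergency loop inoperative=not → not all inputs occur → does not occur.
Heat-sink path inoperative [OR]: North isolation valve is out=not, Inboard relief valve 2 faulted=not → no input occurs → does not occur.
Recirculation branch 2 down [AND]: Upper feedwater pump 2 lost=not, Coolant pump 2 degraded=not → not all inputs occur → does not occur.
Makeup line 2 lost [OR]: #1 heat exchanger 2 degraded=not, North reserve tank 2 offline=not, Outboard flow sensor 2 faulted=not → no input occurs → does not occur.
Primary loop 2 lost [OR]: Heat-sink path inoperative=not, Recirculation branch 2 down=not, Makeup line 2 lost=not → no input occurs → does not occur.
Reactor cooling lost [OR]: Primary loop down=not, Secondary loop fails=not, Primary loop 2 lost=not → no input occurs → does not occur.

No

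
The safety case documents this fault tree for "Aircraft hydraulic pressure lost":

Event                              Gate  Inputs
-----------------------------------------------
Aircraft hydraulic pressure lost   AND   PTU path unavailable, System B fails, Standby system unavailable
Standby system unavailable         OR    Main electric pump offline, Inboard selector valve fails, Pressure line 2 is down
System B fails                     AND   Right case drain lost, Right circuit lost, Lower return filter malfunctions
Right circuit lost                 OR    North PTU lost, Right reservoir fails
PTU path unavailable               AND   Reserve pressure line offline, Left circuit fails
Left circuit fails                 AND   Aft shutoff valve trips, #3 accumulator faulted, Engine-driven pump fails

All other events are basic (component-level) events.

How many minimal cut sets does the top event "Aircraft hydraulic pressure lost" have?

6

Left circuit fails [AND]: one cut set from each child combined → 1 × 1 × 1 = 1 cut set(s).
PTU path unavailable [AND]: one cut set from each child combined → 1 × 1 = 1 cut set(s).
Right circuit lost [OR]: union of children's cut sets → 2 cut set(s).
System B fails [AND]: one cut set from each child combined → 1 × 2 × 1 = 2 cut set(s).
Standby system unavailable [OR]: union of children's cut sets → 3 cut set(s).
Aircraft hydraulic pressure lost [AND]: one cut set from each child combined → 1 × 2 × 3 = 6 cut set(s).
Minimal cut sets: {#3 accumulator faulted, Aft shutoff valve trips, Engine-driven pump fails, Lower return filter malfunctions, Main electric pump offline, North PTU lost, Reserve pressure line offline, Right case drain lost}; {#3 accumulator faulted, Aft shutoff valve trips, Engine-driven pump fails, Inboard selector valve fails, Lower return filter malfunctions, North PTU lost, Reserve pressure line offline, Right case drain lost}; {#3 accumulator faulted, Aft shutoff valve trips, Engine-driven pump fails, Lower return filter malfunctions, North PTU lost, Pressure line 2 is down, Reserve pressure line offline, Right case drain lost}; {#3 accumulator faulted, Aft shutoff valve trips, Engine-driven pump fails, Lower return filter malfunctions, Main electric pump offline, Reserve pressure line offline, Right case drain lost, Right reservoir fails}; {#3 accumulator faulted, Aft shutoff valve trips, Engine-driven pump fails, Inboard selector valve fails, Lower return filter malfunctions, Reserve pressure line offline, Right case drain lost, Right reservoir fails}; {#3 accumulator faulted, Aft shutoff valve trips, Engine-driven pump fails, Lower return filter malfunctions, Pressure line 2 is down, Reserve pressure line offline, Right case drain lost, Right reservoir fails}.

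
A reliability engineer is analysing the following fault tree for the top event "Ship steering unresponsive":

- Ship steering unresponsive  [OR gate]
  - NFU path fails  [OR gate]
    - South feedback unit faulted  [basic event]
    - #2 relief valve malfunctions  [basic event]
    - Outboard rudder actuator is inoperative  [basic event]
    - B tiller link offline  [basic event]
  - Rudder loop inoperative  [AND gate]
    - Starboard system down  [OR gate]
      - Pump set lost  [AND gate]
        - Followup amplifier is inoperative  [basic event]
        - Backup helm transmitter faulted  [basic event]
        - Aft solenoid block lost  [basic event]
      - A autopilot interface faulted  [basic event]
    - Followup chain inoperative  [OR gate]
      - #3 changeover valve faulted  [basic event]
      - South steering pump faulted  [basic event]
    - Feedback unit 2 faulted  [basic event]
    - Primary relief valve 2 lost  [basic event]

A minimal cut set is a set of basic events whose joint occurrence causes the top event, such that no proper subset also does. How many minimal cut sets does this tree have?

NFU path fails [OR]: union of children's cut sets → 4 cut set(s).
Pump set lost [AND]: one cut set from each child combined → 1 × 1 × 1 = 1 cut set(s).
Starboard system down [OR]: union of children's cut sets → 2 cut set(s).
Followup chain inoperative [OR]: union of children's cut sets → 2 cut set(s).
Rudder loop inoperative [AND]: one cut set from each child combined → 2 × 2 × 1 × 1 = 4 cut set(s).
Ship steering unresponsive [OR]: union of children's cut sets → 8 cut set(s).
Minimal cut sets: {South feedback unit faulted}; {#2 relief valve malfunctions}; {Outboard rudder actuator is inoperative}; {B tiller link offline}; {#3 changeover valve faulted, Aft solenoid block lost, Backup helm transmitter faulted, Feedback unit 2 faulted, Followup amplifier is inoperative, Primary relief valve 2 lost}; {Aft solenoid block lost, Backup helm transmitter faulted, Feedback unit 2 faulted, Followup amplifier is inoperative, Primary relief valve 2 lost, South steering pump faulted}; {#3 changeover valve faulted, A autopilot interface faulted, Feedback unit 2 faulted, Primary relief valve 2 lost}; {A autopilot interface faulted, Feedback unit 2 faulted, Primary relief valve 2 lost, South steering pump faulted}.

8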